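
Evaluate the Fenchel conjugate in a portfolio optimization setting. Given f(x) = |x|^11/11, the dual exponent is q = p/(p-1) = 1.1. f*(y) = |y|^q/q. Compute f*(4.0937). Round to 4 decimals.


The conjugate exponent q satisfies 1/p + 1/q = 1.
p = 11, so q = 11/(11 - 1) = 1.1
|y|^q = 4.0937^1.1 = 4.7133
f*(4.0937) = 4.7133 / 1.1 = 4.2848


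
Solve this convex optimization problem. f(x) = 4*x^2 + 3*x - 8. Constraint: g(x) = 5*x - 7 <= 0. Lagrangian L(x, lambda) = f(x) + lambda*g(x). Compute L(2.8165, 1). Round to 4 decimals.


Step 1: Evaluate f(x).
f(2.8165) = 4*2.8165^2 + 3*2.8165 - 8 = 32.1802
Step 2: Evaluate g(x).
g(2.8165) = 5*2.8165 - 7 = 7.0825
Step 3: Compute Lagrangian.
L = 32.1802 + 1*7.0825 = 39.2627


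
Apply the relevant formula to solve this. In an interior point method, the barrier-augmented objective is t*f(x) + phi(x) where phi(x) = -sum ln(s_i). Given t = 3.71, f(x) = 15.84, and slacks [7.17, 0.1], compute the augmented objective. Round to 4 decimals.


Step 1: Compute log-barrier.
ln values: [1.9699, -2.3026]
phi = -(1.9699 - 2.3026) = 0.3327
Step 2: Compute augmented objective.
t*f(x) = 3.71*15.84 = 58.7664
Total = 58.7664 + 0.3327 = 59.0991


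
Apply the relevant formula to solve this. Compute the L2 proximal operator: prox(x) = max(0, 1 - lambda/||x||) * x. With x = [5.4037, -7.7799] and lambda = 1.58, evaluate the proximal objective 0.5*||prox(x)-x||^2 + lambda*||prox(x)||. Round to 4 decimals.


Step 1: Compute ||x||.
||x|| = 9.4724
Step 2: Compute scaling factor.
scale = max(0, 1 - 1.58/9.4724) = 0.8332
Step 3: prox(x) = [4.5024, -6.4822]
||prox(x)|| = 7.8924
Step 4: Proximal objective.
0.5*||prox-x||^2 = 1.2482
lambda*||prox|| = 12.47
Total = 13.7182


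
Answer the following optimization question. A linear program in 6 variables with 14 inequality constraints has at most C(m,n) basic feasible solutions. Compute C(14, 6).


Each vertex corresponds to some choice of n active constraints out of m, so the number of vertices is at most C(m, n) = m! / (n!(m-n)!).
m = 14, n = 6
Numerator: 14 * 13 * 12 * 11 * 10 * 9
Denominator: 6! = 720
C(14, 6) = 3003


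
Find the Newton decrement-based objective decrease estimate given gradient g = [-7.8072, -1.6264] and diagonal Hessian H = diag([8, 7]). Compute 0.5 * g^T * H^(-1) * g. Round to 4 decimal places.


Step 1: H is diagonal, so H^(-1) * g = [-0.9759, -0.2323].
Step 2: g^T H^(-1) g = sum_i g_i^2 / H_ii
  = (-7.8072)^2/8 + (-1.6264)^2/7
  = 7.619 + 0.3779 = 7.9969
Step 3: Objective decrease = 0.5 * g^T H^(-1) g = 3.9985


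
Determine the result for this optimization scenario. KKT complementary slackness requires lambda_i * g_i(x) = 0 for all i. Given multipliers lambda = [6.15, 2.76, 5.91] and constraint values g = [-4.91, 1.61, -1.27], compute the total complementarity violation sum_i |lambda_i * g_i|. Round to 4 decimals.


KKT complementary slackness check:
lambda_1 * g_1 = 6.15 * -4.91 = -30.1965
lambda_2 * g_2 = 2.76 * 1.61 = 4.4436
lambda_3 * g_3 = 5.91 * -1.27 = -7.5057
Total violation = 30.1965 + 4.4436 + 7.5057 = 42.1458


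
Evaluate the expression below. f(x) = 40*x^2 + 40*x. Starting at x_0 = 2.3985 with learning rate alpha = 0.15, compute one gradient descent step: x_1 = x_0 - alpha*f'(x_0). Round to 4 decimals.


We compute the gradient at x_0 and apply the update.
f'(x) = 80*x + 40
f'(2.3985) = 80*2.3985 + 40 = 231.88
x_1 = 2.3985 - 0.15*231.88 = -32.3835


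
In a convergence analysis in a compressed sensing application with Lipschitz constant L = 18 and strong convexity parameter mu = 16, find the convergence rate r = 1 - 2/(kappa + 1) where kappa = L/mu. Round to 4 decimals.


Step 1: Compute the condition number.
kappa = L/mu = 18/16 = 1.125
Step 2: Compute the convergence rate.
r = 1 - 2/(kappa + 1) = 1 - 2*mu/(L + mu) = (L - mu)/(L + mu) = 2/34 = 0.0588


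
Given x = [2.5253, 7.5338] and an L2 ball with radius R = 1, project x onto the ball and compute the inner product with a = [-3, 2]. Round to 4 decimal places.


Step 1: Compute ||x|| (intermediates to 6 decimals).
||x|| = sqrt(2.5253^2 + 7.5338^2) = 7.945771
Step 2: Project.
Since ||x|| > R, scale = R/||x|| = 1/7.945771 = 0.125853, proj(x) = scale * x
proj(x) = [0.317817, 0.948151]
Step 3: Dot product.
a^T * proj(x) = -3*0.317817 + 2*0.948151 = 0.9429


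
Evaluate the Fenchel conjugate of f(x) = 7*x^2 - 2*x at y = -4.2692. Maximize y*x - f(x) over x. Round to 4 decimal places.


f*(y) = sup_x {y*x - a*x^2 - b*x} = sup_x {(y-b)*x - a*x^2}
FOC: (y - b) - 2a*x = 0 => x* = (y - b)/(2a)
x* = (-4.2692 + 2)/(2*7) = -0.1621
f*(-4.2692) = (y-b)^2/(4a) = (-4.2692 + 2)^2/(4*7)
= 5.1493/28 = 0.1839


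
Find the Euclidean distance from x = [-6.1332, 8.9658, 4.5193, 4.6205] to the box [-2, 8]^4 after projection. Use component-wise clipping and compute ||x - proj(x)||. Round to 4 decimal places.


Project each component onto [-2, 8].
clip(-6.1332) = -2.0, clip(8.9658) = 8.0, clip(4.5193) = 4.5193, clip(4.6205) = 4.6205
Projection = [-2.0, 8.0, 4.5193, 4.6205]
Squared diffs: [17.0833, 0.9328, 0.0, 0.0]
Distance = sqrt(18.0161) = 4.2445


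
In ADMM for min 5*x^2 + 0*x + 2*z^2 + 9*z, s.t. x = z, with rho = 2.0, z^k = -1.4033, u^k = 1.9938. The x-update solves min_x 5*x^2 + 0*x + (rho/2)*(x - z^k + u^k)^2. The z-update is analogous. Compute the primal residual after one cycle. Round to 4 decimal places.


ADMM iteration with rho = 2.0, z^k = -1.4033, u^k = 1.9938
Step 1: x-update.
Minimize 5*x^2 + 0*x + (2.0/2)*(x + 1.4033 + 1.9938)^2
FOC: (2*5 + 2.0)*x = 0 + 2.0*(-1.4033 - 1.9938)
x^{k+1} = -0.5662
Step 2: z-update.
Minimize 2*z^2 + 9*z + (2.0/2)*(-0.5662 - z + 1.9938)^2
FOC: (2*2 + 2.0)*z = -9 + 2.0*(-0.5662 + 1.9938)
z^{k+1} = -1.0241
Step 3: u-update.
u^{k+1} = 1.9938 - 0.5662 + 1.0241 = 2.4517
Step 4: Primal residual = |-0.5662 + 1.0241| = 0.4579


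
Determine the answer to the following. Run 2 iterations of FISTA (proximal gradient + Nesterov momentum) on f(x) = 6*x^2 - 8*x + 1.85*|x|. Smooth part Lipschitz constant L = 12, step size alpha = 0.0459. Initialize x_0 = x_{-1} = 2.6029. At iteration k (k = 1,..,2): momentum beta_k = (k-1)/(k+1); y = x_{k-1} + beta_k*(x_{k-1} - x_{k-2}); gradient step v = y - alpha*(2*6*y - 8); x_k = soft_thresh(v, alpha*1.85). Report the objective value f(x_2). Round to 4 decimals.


FISTA on f(x) = 6*x^2 - 8*x + 1.85*|x|
L = 12, alpha = 0.0459
Iteration 1: beta = 0.0, y = 2.6029 + 0.0*(2.6029 - 2.6029) = 2.6029
  grad(y) = 23.2348, v = y - alpha*grad = 1.5364
  prox(v) = soft_thresh(1.5364, 0.0849) = 1.4515
Iteration 2: beta = 0.3333, y = 1.4515 + 0.3333*(1.4515 - 2.6029) = 1.0677
  grad(y) = 4.8125, v = y - alpha*grad = 0.8468
  prox(v) = soft_thresh(0.8468, 0.0849) = 0.7619
f(x_2) = 6*0.7619^2 - 8*0.7619 + 1.85*|0.7619| = -1.2027


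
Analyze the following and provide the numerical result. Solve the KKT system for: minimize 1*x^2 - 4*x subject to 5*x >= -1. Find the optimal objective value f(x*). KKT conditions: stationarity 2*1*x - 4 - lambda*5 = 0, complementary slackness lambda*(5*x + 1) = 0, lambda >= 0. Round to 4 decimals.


Step 1: Try lambda = 0 (constraint inactive).
Stationarity: 2*1*x - 4 = 0
x* = 4/(2*1) = 2.0
Check constraint: 5*2.0 = 10.0 >= -1 -- satisfied.
Step 2: Compute optimal value.
f(x*) = 1*2.0^2 - 4*2.0 = -4.0


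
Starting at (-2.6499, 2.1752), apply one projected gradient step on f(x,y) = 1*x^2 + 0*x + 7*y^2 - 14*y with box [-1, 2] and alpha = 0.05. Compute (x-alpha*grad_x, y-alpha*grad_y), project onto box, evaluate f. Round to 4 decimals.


Step 1: Compute gradient at (-2.6499, 2.1752).
grad_x = 2*1*-2.6499 + 0 = -5.2998
grad_y = 2*7*2.1752 - 14 = 16.4528
Step 2: Gradient step.
x_raw = -2.6499 - 0.05*-5.2998 = -2.3849
y_raw = 2.1752 - 0.05*16.4528 = 1.3526
Step 3: Project onto [-1, 2].
x_proj = clip(-2.3849) = -1.0
y_proj = clip(1.3526) = 1.3526
Step 4: Evaluate f.
f(-1.0, 1.3526) = -5.1299


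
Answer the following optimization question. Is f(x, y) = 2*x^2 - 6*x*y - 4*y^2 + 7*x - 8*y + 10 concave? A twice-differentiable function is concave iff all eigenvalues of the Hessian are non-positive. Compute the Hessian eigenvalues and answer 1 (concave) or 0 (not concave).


The Hessian of f(x,y) = 2*x^2 - 6*x*y - 4*y^2 + 7*x - 8*y + 10 is:
H = [[4, -6], [-6, -8]]
Trace = 4 - 8 = -4
Determinant = 4*-8 - (-6)^2 = -68
Discriminant = (-4)^2 - 4*-68 = 288.0
Eigenvalues: lambda_1 = -10.4853, lambda_2 = 6.4853
The function is not concave.

0


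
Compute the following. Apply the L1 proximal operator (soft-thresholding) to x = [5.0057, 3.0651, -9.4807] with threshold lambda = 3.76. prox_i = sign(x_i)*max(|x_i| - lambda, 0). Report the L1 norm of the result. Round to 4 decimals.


Soft-thresholding with lambda = 3.76:
prox(5.0057) = sign(5.0057)*max(|5.0057| - 3.76, 0) = 1.2457
prox(3.0651) = sign(3.0651)*max(|3.0651| - 3.76, 0) = 0.0
prox(-9.4807) = sign(-9.4807)*max(|-9.4807| - 3.76, 0) = -5.7207
prox(x) = [1.2457, 0.0, -5.7207]
||prox(x)||_1 = 1.2457 + 0.0 + 5.7207 = 6.9664


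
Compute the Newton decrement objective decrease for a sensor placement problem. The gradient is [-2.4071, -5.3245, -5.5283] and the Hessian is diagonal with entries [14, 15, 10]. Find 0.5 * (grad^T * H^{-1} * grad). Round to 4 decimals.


Step 1: H is diagonal, so H^(-1) * g = [-0.1719, -0.355, -0.5528].
Step 2: g^T H^(-1) g = sum_i g_i^2 / H_ii
  = (-2.4071)^2/14 + (-5.3245)^2/15 + (-5.5283)^2/10
  = 0.4139 + 1.89 + 3.0562 = 5.3601
Step 3: Objective decrease = 0.5 * g^T H^(-1) g = 2.68


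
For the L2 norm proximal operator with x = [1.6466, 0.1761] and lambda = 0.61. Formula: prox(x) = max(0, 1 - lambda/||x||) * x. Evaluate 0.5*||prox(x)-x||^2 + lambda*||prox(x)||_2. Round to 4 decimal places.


Step 1: Compute ||x||.
||x|| = 1.656
Step 2: Compute scaling factor.
scale = max(0, 1 - 0.61/1.656) = 0.6316
Step 3: prox(x) = [1.0401, 0.1112]
||prox(x)|| = 1.046
Step 4: Proximal objective.
0.5*||prox-x||^2 = 0.1861
lambda*||prox|| = 0.6381
Total = 0.8241


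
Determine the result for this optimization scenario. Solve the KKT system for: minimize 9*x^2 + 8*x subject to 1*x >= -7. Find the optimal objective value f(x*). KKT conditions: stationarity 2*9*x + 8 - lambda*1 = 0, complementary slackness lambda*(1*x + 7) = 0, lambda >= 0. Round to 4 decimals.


Step 1: Try lambda = 0 (constraint inactive).
Stationarity: 2*9*x + 8 = 0
x* = -8/(2*9) = -4/9 = -0.4444 (rounded; the exact value -4/9 is used below)
Check constraint: 1*-0.4444 = -0.4444 >= -7 -- satisfied.
Step 2: Compute optimal value.
f(x*) = 9*(-4/9)^2 + 8*(-4/9) = -1.7778


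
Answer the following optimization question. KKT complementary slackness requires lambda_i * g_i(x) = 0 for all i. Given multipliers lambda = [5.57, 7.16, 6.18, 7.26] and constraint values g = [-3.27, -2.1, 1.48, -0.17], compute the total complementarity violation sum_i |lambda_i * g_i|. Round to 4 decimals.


KKT complementary slackness check:
lambda_1 * g_1 = 5.57 * -3.27 = -18.2139
lambda_2 * g_2 = 7.16 * -2.1 = -15.036
lambda_3 * g_3 = 6.18 * 1.48 = 9.1464
lambda_4 * g_4 = 7.26 * -0.17 = -1.2342
Total violation = 18.2139 + 15.036 + 9.1464 + 1.2342 = 43.6305


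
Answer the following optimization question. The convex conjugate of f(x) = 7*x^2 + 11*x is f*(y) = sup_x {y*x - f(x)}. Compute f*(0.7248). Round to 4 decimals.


f*(y) = sup_x {y*x - a*x^2 - b*x} = sup_x {(y-b)*x - a*x^2}
FOC: (y - b) - 2a*x = 0 => x* = (y - b)/(2a)
x* = (0.7248 - 11)/(2*7) = -0.7339
f*(0.7248) = (y-b)^2/(4a) = (0.7248 - 11)^2/(4*7)
= 105.5797/28 = 3.7707


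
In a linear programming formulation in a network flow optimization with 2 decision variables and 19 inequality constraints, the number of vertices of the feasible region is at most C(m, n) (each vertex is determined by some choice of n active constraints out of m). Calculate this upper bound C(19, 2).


Each vertex corresponds to some choice of n active constraints out of m, so the number of vertices is at most C(m, n) = m! / (n!(m-n)!).
m = 19, n = 2
Numerator: 19 * 18
Denominator: 2! = 2
C(19, 2) = 171


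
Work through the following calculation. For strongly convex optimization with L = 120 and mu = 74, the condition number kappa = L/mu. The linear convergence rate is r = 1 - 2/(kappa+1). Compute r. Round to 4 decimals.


Step 1: Compute the condition number.
kappa = L/mu = 120/74 = 1.6216
Step 2: Compute the convergence rate.
r = 1 - 2/(kappa + 1) = 1 - 2*mu/(L + mu) = (L - mu)/(L + mu) = 46/194 = 0.2371


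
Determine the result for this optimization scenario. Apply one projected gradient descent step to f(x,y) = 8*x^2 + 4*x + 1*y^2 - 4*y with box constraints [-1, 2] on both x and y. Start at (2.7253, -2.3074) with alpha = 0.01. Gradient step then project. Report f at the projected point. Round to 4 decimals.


Step 1: Compute gradient at (2.7253, -2.3074).
grad_x = 2*8*2.7253 + 4 = 47.6048
grad_y = 2*1*-2.3074 - 4 = -8.6148
Step 2: Gradient step.
x_raw = 2.7253 - 0.01*47.6048 = 2.2493
y_raw = -2.3074 - 0.01*-8.6148 = -2.2213
Step 3: Project onto [-1, 2].
x_proj = clip(2.2493) = 2.0
y_proj = clip(-2.2213) = -1.0
Step 4: Evaluate f.
f(2.0, -1.0) = 45.0


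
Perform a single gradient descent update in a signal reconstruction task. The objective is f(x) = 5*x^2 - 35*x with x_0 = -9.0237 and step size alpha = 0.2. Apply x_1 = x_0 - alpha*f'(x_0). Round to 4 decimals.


We compute the gradient at x_0 and apply the update.
f'(x) = 10*x - 35
f'(-9.0237) = 10*-9.0237 - 35 = -125.237
x_1 = -9.0237 - 0.2*-125.237 = 16.0237


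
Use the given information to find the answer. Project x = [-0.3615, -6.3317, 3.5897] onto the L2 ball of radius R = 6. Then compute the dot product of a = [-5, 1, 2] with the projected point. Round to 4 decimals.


Step 1: Compute ||x|| (intermediates to 6 decimals).
||x|| = sqrt((-0.3615)^2 + (-6.3317)^2 + 3.5897^2) = 7.287459
Step 2: Project.
Since ||x|| > R, scale = R/||x|| = 6/7.287459 = 0.823332, proj(x) = scale * x
proj(x) = [-0.297635, -5.213091, 2.955515]
Step 3: Dot product.
a^T * proj(x) = -5*(-0.297635) + 1*(-5.213091) + 2*2.955515 = 2.1861


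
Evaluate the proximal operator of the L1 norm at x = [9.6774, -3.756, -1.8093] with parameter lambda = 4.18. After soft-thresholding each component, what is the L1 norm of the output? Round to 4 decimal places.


Soft-thresholding with lambda = 4.18:
prox(9.6774) = sign(9.6774)*max(|9.6774| - 4.18, 0) = 5.4974
prox(-3.756) = sign(-3.756)*max(|-3.756| - 4.18, 0) = 0.0
prox(-1.8093) = sign(-1.8093)*max(|-1.8093| - 4.18, 0) = 0.0
prox(x) = [5.4974, 0.0, 0.0]
||prox(x)||_1 = 5.4974 + 0.0 + 0.0 = 5.4974


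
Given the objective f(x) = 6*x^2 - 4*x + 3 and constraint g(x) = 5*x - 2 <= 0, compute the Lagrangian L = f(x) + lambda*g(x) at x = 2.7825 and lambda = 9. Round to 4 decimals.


Step 1: Evaluate f(x).
f(2.7825) = 6*2.7825^2 - 4*2.7825 + 3 = 38.3238
Step 2: Evaluate g(x).
g(2.7825) = 5*2.7825 - 2 = 11.9125
Step 3: Compute Lagrangian.
L = 38.3238 + 9*11.9125 = 145.5363


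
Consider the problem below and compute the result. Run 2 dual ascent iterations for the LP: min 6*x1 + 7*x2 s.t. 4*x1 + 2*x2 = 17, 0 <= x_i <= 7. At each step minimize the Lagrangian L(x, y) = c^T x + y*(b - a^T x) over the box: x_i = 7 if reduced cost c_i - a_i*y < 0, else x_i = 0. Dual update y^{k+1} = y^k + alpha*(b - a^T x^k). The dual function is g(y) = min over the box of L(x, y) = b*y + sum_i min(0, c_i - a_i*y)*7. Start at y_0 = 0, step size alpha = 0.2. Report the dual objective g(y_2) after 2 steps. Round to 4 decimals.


Dual ascent for LP: min 6*x1 + 7*x2, 4*x1 + 2*x2 = 17, 0 <= x_i <= 7
Step 1: y^k = 0.0, reduced costs: (6.0, 7.0)
  x^k = (0.0, 0.0), subgradient = b - a^T x = 17.0
  y^{k+1} = 0.0 + 0.2*17.0 = 3.4
Step 2: y^k = 3.4, reduced costs: (-7.6, 0.2)
  x^k = (7.0, 0.0), subgradient = b - a^T x = -11.0
  y^{k+1} = 3.4 + 0.2*-11.0 = 1.2
Dual objective at y_2 = 1.2: reduced costs (1.2, 4.6), box minimizer x = (0.0, 0.0)
g(y_2) = b*y + (c1 - a1*y)*x1 + (c2 - a2*y)*x2 = 17*1.2 + 1.2*0.0 + 4.6*0.0 = 20.4 + 0.0 + 0.0 = 20.4


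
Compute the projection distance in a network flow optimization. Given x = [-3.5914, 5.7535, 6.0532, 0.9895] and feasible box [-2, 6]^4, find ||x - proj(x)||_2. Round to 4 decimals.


Project each component onto [-2, 6].
clip(-3.5914) = -2.0, clip(5.7535) = 5.7535, clip(6.0532) = 6.0, clip(0.9895) = 0.9895
Projection = [-2.0, 5.7535, 6.0, 0.9895]
Squared diffs: [2.5326, 0.0, 0.0028, 0.0]
Distance = sqrt(2.5354) = 1.5923


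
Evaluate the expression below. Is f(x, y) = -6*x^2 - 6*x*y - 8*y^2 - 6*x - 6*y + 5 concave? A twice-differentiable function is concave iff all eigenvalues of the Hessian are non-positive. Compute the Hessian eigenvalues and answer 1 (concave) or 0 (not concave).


The Hessian of f(x,y) = -6*x^2 - 6*x*y - 8*y^2 - 6*x - 6*y + 5 is:
H = [[-12, -6], [-6, -16]]
Trace = -12 - 16 = -28
Determinant = -12*-16 - (-6)^2 = 156
Discriminant = (-28)^2 - 4*156 = 160.0
Eigenvalues: lambda_1 = -20.3246, lambda_2 = -7.6754
The function is concave.

1


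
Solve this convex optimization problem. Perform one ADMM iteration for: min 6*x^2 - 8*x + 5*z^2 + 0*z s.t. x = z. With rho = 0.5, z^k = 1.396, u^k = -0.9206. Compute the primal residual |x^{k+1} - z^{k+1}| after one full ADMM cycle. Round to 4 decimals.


ADMM iteration with rho = 0.5, z^k = 1.396, u^k = -0.9206
Step 1: x-update.
Minimize 6*x^2 - 8*x + (0.5/2)*(x - 1.396 - 0.9206)^2
FOC: (2*6 + 0.5)*x = 8 + 0.5*(1.396 + 0.9206)
x^{k+1} = 0.7327
Step 2: z-update.
Minimize 5*z^2 + 0*z + (0.5/2)*(0.7327 - z - 0.9206)^2
FOC: (2*5 + 0.5)*z = 0 + 0.5*(0.7327 - 0.9206)
z^{k+1} = -0.0089
Step 3: u-update.
u^{k+1} = -0.9206 + 0.7327 + 0.0089 = -0.179
Step 4: Primal residual = |0.7327 + 0.0089| = 0.7416


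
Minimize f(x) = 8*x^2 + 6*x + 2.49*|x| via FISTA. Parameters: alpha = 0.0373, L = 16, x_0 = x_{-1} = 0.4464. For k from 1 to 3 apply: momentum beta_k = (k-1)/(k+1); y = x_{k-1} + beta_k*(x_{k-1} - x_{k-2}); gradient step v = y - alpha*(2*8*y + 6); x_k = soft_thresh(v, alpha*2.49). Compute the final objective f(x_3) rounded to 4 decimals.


FISTA on f(x) = 8*x^2 + 6*x + 2.49*|x|
L = 16, alpha = 0.0373
Iteration 1: beta = 0.0, y = 0.4464 + 0.0*(0.4464 - 0.4464) = 0.4464
  grad(y) = 13.1424, v = y - alpha*grad = -0.0438
  prox(v) = soft_thresh(-0.0438, 0.0929) = 0.0
Iteration 2: beta = 0.3333, y = 0.0 + 0.3333*(0.0 - 0.4464) = -0.1488
  grad(y) = 3.6192, v = y - alpha*grad = -0.2838
  prox(v) = soft_thresh(-0.2838, 0.0929) = -0.1909
Iteration 3: beta = 0.5, y = -0.1909 + 0.5*(-0.1909 - 0.0) = -0.2864
  grad(y) = 1.4179, v = y - alpha*grad = -0.3393
  prox(v) = soft_thresh(-0.3393, 0.0929) = -0.2464
f(x_3) = 8*(-0.2464)^2 + 6*(-0.2464) + 2.49*|-0.2464| = -0.3792


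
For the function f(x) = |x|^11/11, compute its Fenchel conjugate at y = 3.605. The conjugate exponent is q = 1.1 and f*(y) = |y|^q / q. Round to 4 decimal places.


The conjugate exponent q satisfies 1/p + 1/q = 1.
p = 11, so q = 11/(11 - 1) = 1.1
|y|^q = 3.605^1.1 = 4.0982
f*(3.605) = 4.0982 / 1.1 = 3.7257


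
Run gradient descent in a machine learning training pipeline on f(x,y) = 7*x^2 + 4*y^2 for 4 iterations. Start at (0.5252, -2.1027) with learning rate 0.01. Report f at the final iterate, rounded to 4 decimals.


Gradient descent on f(x,y) = 7*x^2 + 4*y^2.
Starting point: (0.5252, -2.1027), alpha = 0.01
Step 1: grad_x = 2*7*0.5252 = 7.3528, grad_y = 2*4*-2.1027 = -16.8216
  x_1 = 0.5252 - 0.01*7.3528 = 0.4517
  y_1 = -2.1027 - 0.01*-16.8216 = -1.9345
Step 2: grad_x = 2*7*0.4517 = 6.3234, grad_y = 2*4*-1.9345 = -15.4759
  x_2 = 0.4517 - 0.01*6.3234 = 0.3884
  y_2 = -1.9345 - 0.01*-15.4759 = -1.7797
Step 3: grad_x = 2*7*0.3884 = 5.4381, grad_y = 2*4*-1.7797 = -14.2378
  x_3 = 0.3884 - 0.01*5.4381 = 0.3341
  y_3 = -1.7797 - 0.01*-14.2378 = -1.6373
Step 4: grad_x = 2*7*0.3341 = 4.6768, grad_y = 2*4*-1.6373 = -13.0988
  x_4 = 0.3341 - 0.01*4.6768 = 0.2873
  y_4 = -1.6373 - 0.01*-13.0988 = -1.5064
f(0.2873, -1.5064) = 7*0.2873^2 + 4*(-1.5064)^2 = 9.6542


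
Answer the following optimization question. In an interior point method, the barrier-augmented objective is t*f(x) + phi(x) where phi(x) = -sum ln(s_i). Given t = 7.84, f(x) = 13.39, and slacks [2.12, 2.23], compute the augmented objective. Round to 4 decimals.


Step 1: Compute log-barrier.
ln values: [0.7514, 0.802]
phi = -(0.7514 + 0.802) = -1.5534
Step 2: Compute augmented objective.
t*f(x) = 7.84*13.39 = 104.9776
Total = 104.9776 - 1.5534 = 103.4242


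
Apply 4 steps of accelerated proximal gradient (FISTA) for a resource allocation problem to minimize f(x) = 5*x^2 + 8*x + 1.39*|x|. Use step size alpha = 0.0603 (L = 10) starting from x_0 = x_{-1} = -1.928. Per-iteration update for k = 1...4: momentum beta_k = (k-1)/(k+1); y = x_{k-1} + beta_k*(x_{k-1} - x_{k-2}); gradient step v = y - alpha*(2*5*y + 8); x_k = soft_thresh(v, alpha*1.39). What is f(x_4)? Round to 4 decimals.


FISTA on f(x) = 5*x^2 + 8*x + 1.39*|x|
L = 10, alpha = 0.0603
Iteration 1: beta = 0.0, y = -1.928 + 0.0*(-1.928 + 1.928) = -1.928
  grad(y) = -11.28, v = y - alpha*grad = -1.2478
  prox(v) = soft_thresh(-1.2478, 0.0838) = -1.164
Iteration 2: beta = 0.3333, y = -1.164 + 0.3333*(-1.164 + 1.928) = -0.9093
  grad(y) = -1.0933, v = y - alpha*grad = -0.8434
  prox(v) = soft_thresh(-0.8434, 0.0838) = -0.7596
Iteration 3: beta = 0.5, y = -0.7596 + 0.5*(-0.7596 + 1.164) = -0.5574
  grad(y) = 2.4262, v = y - alpha*grad = -0.7037
  prox(v) = soft_thresh(-0.7037, 0.0838) = -0.6199
Iteration 4: beta = 0.6, y = -0.6199 + 0.6*(-0.6199 + 0.7596) = -0.536
  grad(y) = 2.6397, v = y - alpha*grad = -0.6952
  prox(v) = soft_thresh(-0.6952, 0.0838) = -0.6114
f(x_4) = 5*(-0.6114)^2 + 8*(-0.6114) + 1.39*|-0.6114| = -2.1723


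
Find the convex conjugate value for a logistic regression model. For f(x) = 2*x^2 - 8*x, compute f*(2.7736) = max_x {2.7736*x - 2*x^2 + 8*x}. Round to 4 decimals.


f*(y) = sup_x {y*x - a*x^2 - b*x} = sup_x {(y-b)*x - a*x^2}
FOC: (y - b) - 2a*x = 0 => x* = (y - b)/(2a)
x* = (2.7736 + 8)/(2*2) = 2.6934
f*(2.7736) = (y-b)^2/(4a) = (2.7736 + 8)^2/(4*2)
= 116.0705/8 = 14.5088


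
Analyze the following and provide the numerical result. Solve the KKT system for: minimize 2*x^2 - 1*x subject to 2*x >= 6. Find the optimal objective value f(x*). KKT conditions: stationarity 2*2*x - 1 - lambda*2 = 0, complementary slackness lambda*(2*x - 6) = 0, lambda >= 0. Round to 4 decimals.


Step 1: Try lambda = 0 (constraint inactive).
x_unc = 1/(2*2) = 0.25
Check: 2*0.25 = 0.5 < 6 -- violated!
Step 2: Constraint must be active: 2*x = 6
x* = 6/2 = 3.0
lambda = (2*2*3.0 - 1)/2 = 5.5
Step 3: Compute optimal value.
f(x*) = 2*3.0^2 - 1*3.0 = 15.0


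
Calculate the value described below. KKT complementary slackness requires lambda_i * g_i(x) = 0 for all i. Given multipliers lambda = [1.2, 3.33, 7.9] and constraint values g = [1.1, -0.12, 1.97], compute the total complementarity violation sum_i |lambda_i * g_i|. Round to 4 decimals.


KKT complementary slackness check:
lambda_1 * g_1 = 1.2 * 1.1 = 1.32
lambda_2 * g_2 = 3.33 * -0.12 = -0.3996
lambda_3 * g_3 = 7.9 * 1.97 = 15.563
Total violation = 1.32 + 0.3996 + 15.563 = 17.2826


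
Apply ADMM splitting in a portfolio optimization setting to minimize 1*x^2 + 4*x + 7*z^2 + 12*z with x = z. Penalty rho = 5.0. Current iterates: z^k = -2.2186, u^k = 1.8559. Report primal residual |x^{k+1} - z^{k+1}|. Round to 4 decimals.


ADMM iteration with rho = 5.0, z^k = -2.2186, u^k = 1.8559
Step 1: x-update.
Minimize 1*x^2 + 4*x + (5.0/2)*(x + 2.2186 + 1.8559)^2
FOC: (2*1 + 5.0)*x = -4 + 5.0*(-2.2186 - 1.8559)
x^{k+1} = -3.4818
Step 2: z-update.
Minimize 7*z^2 + 12*z + (5.0/2)*(-3.4818 - z + 1.8559)^2
FOC: (2*7 + 5.0)*z = -12 + 5.0*(-3.4818 + 1.8559)
z^{k+1} = -1.0594
Step 3: u-update.
u^{k+1} = 1.8559 - 3.4818 + 1.0594 = -0.5664
Step 4: Primal residual = |-3.4818 + 1.0594| = 2.4223


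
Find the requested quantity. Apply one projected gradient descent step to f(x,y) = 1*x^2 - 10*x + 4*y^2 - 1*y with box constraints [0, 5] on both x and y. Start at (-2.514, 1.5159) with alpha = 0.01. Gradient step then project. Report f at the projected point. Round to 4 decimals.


Step 1: Compute gradient at (-2.514, 1.5159).
grad_x = 2*1*-2.514 - 10 = -15.028
grad_y = 2*4*1.5159 - 1 = 11.1272
Step 2: Gradient step.
x_raw = -2.514 - 0.01*-15.028 = -2.3637
y_raw = 1.5159 - 0.01*11.1272 = 1.4046
Step 3: Project onto [0, 5].
x_proj = clip(-2.3637) = 0.0
y_proj = clip(1.4046) = 1.4046
Step 4: Evaluate f.
f(0.0, 1.4046) = 6.4873


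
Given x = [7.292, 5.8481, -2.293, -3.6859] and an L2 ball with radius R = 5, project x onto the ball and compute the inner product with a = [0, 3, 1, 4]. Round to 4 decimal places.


Step 1: Compute ||x|| (intermediates to 6 decimals).
||x|| = sqrt(7.292^2 + 5.8481^2 + (-2.293)^2 + (-3.6859)^2) = 10.306175
Step 2: Project.
Since ||x|| > R, scale = R/||x|| = 5/10.306175 = 0.485146, proj(x) = scale * x
proj(x) = [3.537685, 2.837182, -1.11244, -1.7882]
Step 3: Dot product.
a^T * proj(x) = 0*3.537685 + 3*2.837182 + 1*(-1.11244) + 4*(-1.7882) = 0.2463


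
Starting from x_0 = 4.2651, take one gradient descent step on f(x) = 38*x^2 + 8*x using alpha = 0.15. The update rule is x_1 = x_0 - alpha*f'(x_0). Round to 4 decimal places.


We compute the gradient at x_0 and apply the update.
f'(x) = 76*x + 8
f'(4.2651) = 76*4.2651 + 8 = 332.1476
x_1 = 4.2651 - 0.15*332.1476 = -45.557


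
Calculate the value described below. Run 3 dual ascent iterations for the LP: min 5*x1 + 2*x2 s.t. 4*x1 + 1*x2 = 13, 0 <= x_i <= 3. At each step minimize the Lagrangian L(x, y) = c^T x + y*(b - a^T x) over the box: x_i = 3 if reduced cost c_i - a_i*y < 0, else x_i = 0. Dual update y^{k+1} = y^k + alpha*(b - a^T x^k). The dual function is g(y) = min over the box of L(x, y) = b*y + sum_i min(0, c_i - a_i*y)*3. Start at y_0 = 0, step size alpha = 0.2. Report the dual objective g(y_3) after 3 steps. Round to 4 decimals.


Dual ascent for LP: min 5*x1 + 2*x2, 4*x1 + 1*x2 = 13, 0 <= x_i <= 3
Step 1: y^k = 0.0, reduced costs: (5.0, 2.0)
  x^k = (0.0, 0.0), subgradient = b - a^T x = 13.0
  y^{k+1} = 0.0 + 0.2*13.0 = 2.6
Step 2: y^k = 2.6, reduced costs: (-5.4, -0.6)
  x^k = (3.0, 3.0), subgradient = b - a^T x = -2.0
  y^{k+1} = 2.6 + 0.2*-2.0 = 2.2
Step 3: y^k = 2.2, reduced costs: (-3.8, -0.2)
  x^k = (3.0, 3.0), subgradient = b - a^T x = -2.0
  y^{k+1} = 2.2 + 0.2*-2.0 = 1.8
Dual objective at y_3 = 1.8: reduced costs (-2.2, 0.2), box minimizer x = (3.0, 0.0)
g(y_3) = b*y + (c1 - a1*y)*x1 + (c2 - a2*y)*x2 = 13*1.8 + (-2.2)*3.0 + 0.2*0.0 = 23.4 - 6.6 + 0.0 = 16.8


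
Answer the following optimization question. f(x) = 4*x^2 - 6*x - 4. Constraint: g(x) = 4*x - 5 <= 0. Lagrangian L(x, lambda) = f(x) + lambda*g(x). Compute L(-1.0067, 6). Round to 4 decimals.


Step 1: Evaluate f(x).
f(-1.0067) = 4*(-1.0067)^2 - 6*(-1.0067) - 4 = 6.094
Step 2: Evaluate g(x).
g(-1.0067) = 4*-1.0067 - 5 = -9.0268
Step 3: Compute Lagrangian.
L = 6.094 + 6*-9.0268 = -48.0668


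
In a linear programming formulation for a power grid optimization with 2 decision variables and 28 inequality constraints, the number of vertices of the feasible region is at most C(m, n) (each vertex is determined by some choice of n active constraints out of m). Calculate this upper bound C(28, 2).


Each vertex corresponds to some choice of n active constraints out of m, so the number of vertices is at most C(m, n) = m! / (n!(m-n)!).
m = 28, n = 2
Numerator: 28 * 27
Denominator: 2! = 2
C(28, 2) = 378


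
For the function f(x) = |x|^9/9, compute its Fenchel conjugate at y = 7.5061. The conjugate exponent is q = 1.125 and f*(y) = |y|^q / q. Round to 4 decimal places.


The conjugate exponent q satisfies 1/p + 1/q = 1.
p = 9, so q = 9/(9 - 1) = 1.125
|y|^q = 7.5061^1.125 = 9.657
f*(7.5061) = 9.657 / 1.125 = 8.584


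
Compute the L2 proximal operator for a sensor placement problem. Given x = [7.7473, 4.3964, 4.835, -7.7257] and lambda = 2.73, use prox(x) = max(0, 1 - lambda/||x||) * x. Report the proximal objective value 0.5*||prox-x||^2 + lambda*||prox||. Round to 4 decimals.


Step 1: Compute ||x||.
||x|| = 12.7441
Step 2: Compute scaling factor.
scale = max(0, 1 - 2.73/12.7441) = 0.7858
Step 3: prox(x) = [6.0877, 3.4546, 3.7993, -6.0707]
||prox(x)|| = 10.0141
Step 4: Proximal objective.
0.5*||prox-x||^2 = 3.7265
lambda*||prox|| = 27.3385
Total = 31.065


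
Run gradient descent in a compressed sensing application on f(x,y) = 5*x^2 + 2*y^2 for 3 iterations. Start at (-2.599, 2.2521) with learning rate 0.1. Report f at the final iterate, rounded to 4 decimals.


Gradient descent on f(x,y) = 5*x^2 + 2*y^2.
Starting point: (-2.599, 2.2521), alpha = 0.1
Step 1: grad_x = 2*5*-2.599 = -25.99, grad_y = 2*2*2.2521 = 9.0084
  x_1 = -2.599 - 0.1*-25.99 = 0.0
  y_1 = 2.2521 - 0.1*9.0084 = 1.3513
Step 2: grad_x = 2*5*0.0 = 0.0, grad_y = 2*2*1.3513 = 5.405
  x_2 = 0.0 - 0.1*0.0 = 0.0
  y_2 = 1.3513 - 0.1*5.405 = 0.8108
Step 3: grad_x = 2*5*0.0 = 0.0, grad_y = 2*2*0.8108 = 3.243
  x_3 = 0.0 - 0.1*0.0 = 0.0
  y_3 = 0.8108 - 0.1*3.243 = 0.4865
f(0.0, 0.4865) = 5*0.0^2 + 2*0.4865^2 = 0.4733


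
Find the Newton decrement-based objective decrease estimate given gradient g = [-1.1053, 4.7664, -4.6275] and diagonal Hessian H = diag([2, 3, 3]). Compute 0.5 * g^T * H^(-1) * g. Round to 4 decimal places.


Step 1: H is diagonal, so H^(-1) * g = [-0.5527, 1.5888, -1.5425].
Step 2: g^T H^(-1) g = sum_i g_i^2 / H_ii
  = (-1.1053)^2/2 + (4.7664)^2/3 + (-4.6275)^2/3
  = 0.6108 + 7.5729 + 7.1379 = 15.3216
Step 3: Objective decrease = 0.5 * g^T H^(-1) g = 7.6608


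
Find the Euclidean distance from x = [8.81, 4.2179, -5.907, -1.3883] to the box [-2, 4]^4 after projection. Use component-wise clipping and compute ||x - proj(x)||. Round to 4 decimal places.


Project each component onto [-2, 4].
clip(8.81) = 4.0, clip(4.2179) = 4.0, clip(-5.907) = -2.0, clip(-1.3883) = -1.3883
Projection = [4.0, 4.0, -2.0, -1.3883]
Squared diffs: [23.1361, 0.0475, 15.2646, 0.0]
Distance = sqrt(38.4482) = 6.2007


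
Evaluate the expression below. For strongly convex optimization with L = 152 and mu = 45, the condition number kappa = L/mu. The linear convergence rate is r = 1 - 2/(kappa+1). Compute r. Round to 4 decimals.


Step 1: Compute the condition number.
kappa = L/mu = 152/45 = 3.3778
Step 2: Compute the convergence rate.
r = 1 - 2/(kappa + 1) = 1 - 2*mu/(L + mu) = (L - mu)/(L + mu) = 107/197 = 0.5431


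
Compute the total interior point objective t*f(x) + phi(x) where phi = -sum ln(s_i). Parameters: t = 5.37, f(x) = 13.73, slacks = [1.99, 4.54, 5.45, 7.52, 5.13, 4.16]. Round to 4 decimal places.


Step 1: Compute log-barrier.
ln values: [0.6881, 1.5129, 1.6956, 2.0176, 1.6351, 1.4255]
phi = -(0.6881 + 1.5129 + 1.6956 + 2.0176 + 1.6351 + 1.4255) = -8.9749
Step 2: Compute augmented objective.
t*f(x) = 5.37*13.73 = 73.7301
Total = 73.7301 - 8.9749 = 64.7552


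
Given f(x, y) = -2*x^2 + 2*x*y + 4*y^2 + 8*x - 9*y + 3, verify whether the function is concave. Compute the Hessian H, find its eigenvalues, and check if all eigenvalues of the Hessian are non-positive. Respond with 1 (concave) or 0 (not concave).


The Hessian of f(x,y) = -2*x^2 + 2*x*y + 4*y^2 + 8*x - 9*y + 3 is:
H = [[-4, 2], [2, 8]]
Trace = -4 + 8 = 4
Determinant = -4*8 - (2)^2 = -36
Discriminant = (4)^2 - 4*-36 = 160.0
Eigenvalues: lambda_1 = -4.3246, lambda_2 = 8.3246
The function is not concave.

0


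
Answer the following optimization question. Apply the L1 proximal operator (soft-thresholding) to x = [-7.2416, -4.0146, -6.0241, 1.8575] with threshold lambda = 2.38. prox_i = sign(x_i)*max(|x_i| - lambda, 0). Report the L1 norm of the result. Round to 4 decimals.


Soft-thresholding with lambda = 2.38:
prox(-7.2416) = sign(-7.2416)*max(|-7.2416| - 2.38, 0) = -4.8616
prox(-4.0146) = sign(-4.0146)*max(|-4.0146| - 2.38, 0) = -1.6346
prox(-6.0241) = sign(-6.0241)*max(|-6.0241| - 2.38, 0) = -3.6441
prox(1.8575) = sign(1.8575)*max(|1.8575| - 2.38, 0) = 0.0
prox(x) = [-4.8616, -1.6346, -3.6441, 0.0]
||prox(x)||_1 = 4.8616 + 1.6346 + 3.6441 + 0.0 = 10.1403


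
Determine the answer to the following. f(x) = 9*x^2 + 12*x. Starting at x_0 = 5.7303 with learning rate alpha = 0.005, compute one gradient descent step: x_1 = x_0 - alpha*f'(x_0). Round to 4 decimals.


We compute the gradient at x_0 and apply the update.
f'(x) = 18*x + 12
f'(5.7303) = 18*5.7303 + 12 = 115.1454
x_1 = 5.7303 - 0.005*115.1454 = 5.1546


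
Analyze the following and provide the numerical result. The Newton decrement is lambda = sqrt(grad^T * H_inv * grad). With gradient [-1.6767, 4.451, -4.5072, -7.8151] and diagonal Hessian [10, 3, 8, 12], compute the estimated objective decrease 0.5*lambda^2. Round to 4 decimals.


Step 1: H is diagonal, so H^(-1) * g = [-0.1677, 1.4837, -0.5634, -0.6513].
Step 2: g^T H^(-1) g = sum_i g_i^2 / H_ii
  = (-1.6767)^2/10 + (4.451)^2/3 + (-4.5072)^2/8 + (-7.8151)^2/12
  = 0.2811 + 6.6038 + 2.5394 + 5.0896 = 14.5139
Step 3: Objective decrease = 0.5 * g^T H^(-1) g = 7.257


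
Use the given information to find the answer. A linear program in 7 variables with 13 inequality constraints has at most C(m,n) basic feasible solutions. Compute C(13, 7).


Each vertex corresponds to some choice of n active constraints out of m, so the number of vertices is at most C(m, n) = m! / (n!(m-n)!).
m = 13, n = 7
Numerator: 13 * 12 * 11 * 10 * 9 * 8 * 7
Denominator: 7! = 5040
C(13, 7) = 1716


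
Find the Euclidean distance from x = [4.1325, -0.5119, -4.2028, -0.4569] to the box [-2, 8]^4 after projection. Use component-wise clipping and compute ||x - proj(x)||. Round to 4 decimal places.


Project each component onto [-2, 8].
clip(4.1325) = 4.1325, clip(-0.5119) = -0.5119, clip(-4.2028) = -2.0, clip(-0.4569) = -0.4569
Projection = [4.1325, -0.5119, -2.0, -0.4569]
Squared diffs: [0.0, 0.0, 4.8523, 0.0]
Distance = sqrt(4.8523) = 2.2028


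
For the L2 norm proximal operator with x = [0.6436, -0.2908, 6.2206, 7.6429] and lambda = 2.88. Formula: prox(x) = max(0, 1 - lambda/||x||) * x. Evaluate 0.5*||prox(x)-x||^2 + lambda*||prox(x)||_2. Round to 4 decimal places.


Step 1: Compute ||x||.
||x|| = 9.8797
Step 2: Compute scaling factor.
scale = max(0, 1 - 2.88/9.8797) = 0.7085
Step 3: prox(x) = [0.456, -0.206, 4.4073, 5.4149]
||prox(x)|| = 6.9997
Step 4: Proximal objective.
0.5*||prox-x||^2 = 4.1472
lambda*||prox|| = 20.1591
Total = 24.3064


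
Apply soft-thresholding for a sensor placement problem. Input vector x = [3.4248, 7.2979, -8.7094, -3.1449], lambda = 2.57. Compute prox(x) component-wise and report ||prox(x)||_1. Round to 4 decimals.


Soft-thresholding with lambda = 2.57:
prox(3.4248) = sign(3.4248)*max(|3.4248| - 2.57, 0) = 0.8548
prox(7.2979) = sign(7.2979)*max(|7.2979| - 2.57, 0) = 4.7279
prox(-8.7094) = sign(-8.7094)*max(|-8.7094| - 2.57, 0) = -6.1394
prox(-3.1449) = sign(-3.1449)*max(|-3.1449| - 2.57, 0) = -0.5749
prox(x) = [0.8548, 4.7279, -6.1394, -0.5749]
||prox(x)||_1 = 0.8548 + 4.7279 + 6.1394 + 0.5749 = 12.297


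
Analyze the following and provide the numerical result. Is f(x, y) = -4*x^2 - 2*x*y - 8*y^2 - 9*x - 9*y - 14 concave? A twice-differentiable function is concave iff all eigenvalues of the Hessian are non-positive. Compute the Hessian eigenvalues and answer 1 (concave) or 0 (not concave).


The Hessian of f(x,y) = -4*x^2 - 2*x*y - 8*y^2 - 9*x - 9*y - 14 is:
H = [[-8, -2], [-2, -16]]
Trace = -8 - 16 = -24
Determinant = -8*-16 - (-2)^2 = 124
Discriminant = (-24)^2 - 4*124 = 80.0
Eigenvalues: lambda_1 = -16.4721, lambda_2 = -7.5279
The function is concave.

1


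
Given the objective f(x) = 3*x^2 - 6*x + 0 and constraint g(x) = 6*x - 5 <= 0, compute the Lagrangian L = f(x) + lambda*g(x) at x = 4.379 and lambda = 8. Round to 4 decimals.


Step 1: Evaluate f(x).
f(4.379) = 3*4.379^2 - 6*4.379 + 0 = 31.2529
Step 2: Evaluate g(x).
g(4.379) = 6*4.379 - 5 = 21.274
Step 3: Compute Lagrangian.
L = 31.2529 + 8*21.274 = 201.4449


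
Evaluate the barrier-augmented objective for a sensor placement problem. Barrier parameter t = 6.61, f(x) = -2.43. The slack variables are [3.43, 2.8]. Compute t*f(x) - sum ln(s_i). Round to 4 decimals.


Step 1: Compute log-barrier.
ln values: [1.2326, 1.0296]
phi = -(1.2326 + 1.0296) = -2.2622
Step 2: Compute augmented objective.
t*f(x) = 6.61*-2.43 = -16.0623
Total = -16.0623 - 2.2622 = -18.3245


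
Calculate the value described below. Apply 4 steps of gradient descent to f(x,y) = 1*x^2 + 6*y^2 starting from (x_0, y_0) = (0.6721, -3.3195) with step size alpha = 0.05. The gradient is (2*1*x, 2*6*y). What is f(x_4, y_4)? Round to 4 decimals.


Gradient descent on f(x,y) = 1*x^2 + 6*y^2.
Starting point: (0.6721, -3.3195), alpha = 0.05
Step 1: grad_x = 2*1*0.6721 = 1.3442, grad_y = 2*6*-3.3195 = -39.834
  x_1 = 0.6721 - 0.05*1.3442 = 0.6049
  y_1 = -3.3195 - 0.05*-39.834 = -1.3278
Step 2: grad_x = 2*1*0.6049 = 1.2098, grad_y = 2*6*-1.3278 = -15.9336
  x_2 = 0.6049 - 0.05*1.2098 = 0.5444
  y_2 = -1.3278 - 0.05*-15.9336 = -0.5311
Step 3: grad_x = 2*1*0.5444 = 1.0888, grad_y = 2*6*-0.5311 = -6.3734
  x_3 = 0.5444 - 0.05*1.0888 = 0.49
  y_3 = -0.5311 - 0.05*-6.3734 = -0.2124
Step 4: grad_x = 2*1*0.49 = 0.9799, grad_y = 2*6*-0.2124 = -2.5494
  x_4 = 0.49 - 0.05*0.9799 = 0.441
  y_4 = -0.2124 - 0.05*-2.5494 = -0.085
f(0.441, -0.085) = 1*0.441^2 + 6*(-0.085)^2 = 0.2378


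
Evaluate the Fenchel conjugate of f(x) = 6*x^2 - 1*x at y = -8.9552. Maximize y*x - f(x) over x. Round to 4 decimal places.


f*(y) = sup_x {y*x - a*x^2 - b*x} = sup_x {(y-b)*x - a*x^2}
FOC: (y - b) - 2a*x = 0 => x* = (y - b)/(2a)
x* = (-8.9552 + 1)/(2*6) = -0.6629
f*(-8.9552) = (y-b)^2/(4a) = (-8.9552 + 1)^2/(4*6)
= 63.2852/24 = 2.6369


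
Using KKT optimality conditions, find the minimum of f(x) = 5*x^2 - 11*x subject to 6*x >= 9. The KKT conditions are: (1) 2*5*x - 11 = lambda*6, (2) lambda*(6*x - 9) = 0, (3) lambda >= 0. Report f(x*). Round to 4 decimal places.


Step 1: Try lambda = 0 (constraint inactive).
x_unc = 11/(2*5) = 1.1
Check: 6*1.1 = 6.6 < 9 -- violated!
Step 2: Constraint must be active: 6*x = 9
x* = 9/6 = 1.5
lambda = (2*5*1.5 - 11)/6 = 0.6667
Step 3: Compute optimal value.
f(x*) = 5*1.5^2 - 11*1.5 = -5.25


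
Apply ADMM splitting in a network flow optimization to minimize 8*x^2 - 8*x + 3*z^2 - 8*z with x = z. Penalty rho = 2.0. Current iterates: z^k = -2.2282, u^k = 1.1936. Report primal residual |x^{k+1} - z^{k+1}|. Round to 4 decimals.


ADMM iteration with rho = 2.0, z^k = -2.2282, u^k = 1.1936
Step 1: x-update.
Minimize 8*x^2 - 8*x + (2.0/2)*(x + 2.2282 + 1.1936)^2
FOC: (2*8 + 2.0)*x = 8 + 2.0*(-2.2282 - 1.1936)
x^{k+1} = 0.0642
Step 2: z-update.
Minimize 3*z^2 - 8*z + (2.0/2)*(0.0642 - z + 1.1936)^2
FOC: (2*3 + 2.0)*z = 8 + 2.0*(0.0642 + 1.1936)
z^{k+1} = 1.3145
Step 3: u-update.
u^{k+1} = 1.1936 + 0.0642 - 1.3145 = -0.0566
Step 4: Primal residual = |0.0642 - 1.3145| = 1.2502


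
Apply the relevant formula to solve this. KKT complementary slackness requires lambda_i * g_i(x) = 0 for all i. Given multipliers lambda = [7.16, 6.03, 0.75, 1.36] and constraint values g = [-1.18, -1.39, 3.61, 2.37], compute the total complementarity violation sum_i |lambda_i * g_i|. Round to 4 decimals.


KKT complementary slackness check:
lambda_1 * g_1 = 7.16 * -1.18 = -8.4488
lambda_2 * g_2 = 6.03 * -1.39 = -8.3817
lambda_3 * g_3 = 0.75 * 3.61 = 2.7075
lambda_4 * g_4 = 1.36 * 2.37 = 3.2232
Total violation = 8.4488 + 8.3817 + 2.7075 + 3.2232 = 22.7612


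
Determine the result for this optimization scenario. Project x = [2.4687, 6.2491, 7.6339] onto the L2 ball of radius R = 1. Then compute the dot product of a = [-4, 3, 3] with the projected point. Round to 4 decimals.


Step 1: Compute ||x|| (intermediates to 6 decimals).
||x|| = sqrt(2.4687^2 + 6.2491^2 + 7.6339^2) = 10.169669
Step 2: Project.
Since ||x|| > R, scale = R/||x|| = 1/10.169669 = 0.098332, proj(x) = scale * x
proj(x) = [0.242752, 0.614487, 0.750657]
Step 3: Dot product.
a^T * proj(x) = -4*0.242752 + 3*0.614487 + 3*0.750657 = 3.1244


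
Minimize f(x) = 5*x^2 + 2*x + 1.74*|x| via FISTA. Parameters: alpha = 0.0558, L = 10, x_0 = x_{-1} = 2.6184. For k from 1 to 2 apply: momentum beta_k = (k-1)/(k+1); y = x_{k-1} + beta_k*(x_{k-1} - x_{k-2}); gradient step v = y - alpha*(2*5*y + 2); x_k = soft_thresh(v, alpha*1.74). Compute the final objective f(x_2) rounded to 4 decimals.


FISTA on f(x) = 5*x^2 + 2*x + 1.74*|x|
L = 10, alpha = 0.0558
Iteration 1: beta = 0.0, y = 2.6184 + 0.0*(2.6184 - 2.6184) = 2.6184
  grad(y) = 28.184, v = y - alpha*grad = 1.0457
  prox(v) = soft_thresh(1.0457, 0.0971) = 0.9486
Iteration 2: beta = 0.3333, y = 0.9486 + 0.3333*(0.9486 - 2.6184) = 0.3921
  grad(y) = 5.9205, v = y - alpha*grad = 0.0617
  prox(v) = soft_thresh(0.0617, 0.0971) = 0.0
f(x_2) = 5*0.0^2 + 2*0.0 + 1.74*|0.0| = 0.0
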